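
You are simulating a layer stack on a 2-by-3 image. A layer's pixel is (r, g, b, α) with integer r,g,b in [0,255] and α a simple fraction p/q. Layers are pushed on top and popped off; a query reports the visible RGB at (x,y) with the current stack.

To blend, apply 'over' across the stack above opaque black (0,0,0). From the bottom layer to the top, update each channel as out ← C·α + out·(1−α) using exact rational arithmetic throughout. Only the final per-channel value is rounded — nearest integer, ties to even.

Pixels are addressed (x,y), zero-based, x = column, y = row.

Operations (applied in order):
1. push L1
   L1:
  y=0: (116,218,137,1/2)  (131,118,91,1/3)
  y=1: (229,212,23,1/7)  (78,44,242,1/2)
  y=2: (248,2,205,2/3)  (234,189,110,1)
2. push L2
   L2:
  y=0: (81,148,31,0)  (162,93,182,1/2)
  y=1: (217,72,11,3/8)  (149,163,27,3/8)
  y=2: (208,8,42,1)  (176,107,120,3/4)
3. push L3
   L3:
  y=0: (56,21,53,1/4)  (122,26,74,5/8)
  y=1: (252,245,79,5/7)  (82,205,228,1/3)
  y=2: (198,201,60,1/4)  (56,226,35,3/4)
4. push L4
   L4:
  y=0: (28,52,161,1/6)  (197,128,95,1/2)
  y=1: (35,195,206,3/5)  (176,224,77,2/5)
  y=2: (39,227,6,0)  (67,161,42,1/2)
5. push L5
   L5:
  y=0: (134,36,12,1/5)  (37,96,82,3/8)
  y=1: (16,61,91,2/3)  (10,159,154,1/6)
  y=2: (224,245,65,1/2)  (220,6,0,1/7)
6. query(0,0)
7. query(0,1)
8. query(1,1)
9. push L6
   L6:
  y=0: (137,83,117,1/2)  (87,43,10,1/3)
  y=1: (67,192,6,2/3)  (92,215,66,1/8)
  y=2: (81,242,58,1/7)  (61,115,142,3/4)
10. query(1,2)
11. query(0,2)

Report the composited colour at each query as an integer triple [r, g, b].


at x=0,y=0 over L1,L2,L3,L4,L5:
L1 α=1/2: [58, 109, 137/2]
L2 α=0: [58, 109, 137/2]
L3 α=1/4: [115/2, 87, 517/8]
L4 α=1/6: [631/12, 487/6, 1291/16]
L5 α=1/5: [1033/15, 1082/15, 1339/20]
→ [69, 72, 67]

(0,1) stack=L1,L2,L3,L4,L5; from [0,0,0]:
+L1 (α=1/7) → [229/7, 212/7, 23/7]
+L2 (α=3/8) → [2851/28, 643/14, 173/28]
+L3 (α=5/7) → [20491/98, 9218/49, 5703/98]
+L4 (α=3/5) → [25636/245, 47101/245, 7197/49]
+L5 (α=2/3) → [33476/735, 76991/735, 16115/147]
→ [46, 105, 110]

query (1,1) [L1,L2,L3,L4,L5] — begin 0,0,0
L1 α=1/2: [39, 22, 121]
L2 α=3/8: [321/4, 599/8, 343/4]
L3 α=1/3: [485/6, 473/4, 799/6]
L4 α=2/5: [1189/10, 3211/20, 1107/10]
L5 α=1/6: [403/4, 3847/24, 1415/12]
= [101, 160, 118]

(1,2) stack=L1,L2,L3,L4,L5,L6; from [0,0,0]:
after L1 α=1: [234, 189, 110]
after L2 α=3/4: [381/2, 255/2, 235/2]
after L3 α=3/4: [717/8, 1611/8, 445/8]
after L4 α=1/2: [1253/16, 2899/16, 781/16]
after L5 α=1/7: [5519/56, 8745/56, 2343/56]
after L6 α=3/4: [15767/224, 28065/224, 26199/224]
→ [70, 125, 117]

at x=0,y=2 over L1,L2,L3,L4,L5,L6:
+L1 (α=2/3) → [496/3, 4/3, 410/3]
+L2 (α=1) → [208, 8, 42]
+L3 (α=1/4) → [411/2, 225/4, 93/2]
+L4 (α=0) → [411/2, 225/4, 93/2]
+L5 (α=1/2) → [859/4, 1205/8, 223/4]
+L6 (α=1/7) → [2739/14, 4583/28, 785/14]
→ [196, 164, 56]


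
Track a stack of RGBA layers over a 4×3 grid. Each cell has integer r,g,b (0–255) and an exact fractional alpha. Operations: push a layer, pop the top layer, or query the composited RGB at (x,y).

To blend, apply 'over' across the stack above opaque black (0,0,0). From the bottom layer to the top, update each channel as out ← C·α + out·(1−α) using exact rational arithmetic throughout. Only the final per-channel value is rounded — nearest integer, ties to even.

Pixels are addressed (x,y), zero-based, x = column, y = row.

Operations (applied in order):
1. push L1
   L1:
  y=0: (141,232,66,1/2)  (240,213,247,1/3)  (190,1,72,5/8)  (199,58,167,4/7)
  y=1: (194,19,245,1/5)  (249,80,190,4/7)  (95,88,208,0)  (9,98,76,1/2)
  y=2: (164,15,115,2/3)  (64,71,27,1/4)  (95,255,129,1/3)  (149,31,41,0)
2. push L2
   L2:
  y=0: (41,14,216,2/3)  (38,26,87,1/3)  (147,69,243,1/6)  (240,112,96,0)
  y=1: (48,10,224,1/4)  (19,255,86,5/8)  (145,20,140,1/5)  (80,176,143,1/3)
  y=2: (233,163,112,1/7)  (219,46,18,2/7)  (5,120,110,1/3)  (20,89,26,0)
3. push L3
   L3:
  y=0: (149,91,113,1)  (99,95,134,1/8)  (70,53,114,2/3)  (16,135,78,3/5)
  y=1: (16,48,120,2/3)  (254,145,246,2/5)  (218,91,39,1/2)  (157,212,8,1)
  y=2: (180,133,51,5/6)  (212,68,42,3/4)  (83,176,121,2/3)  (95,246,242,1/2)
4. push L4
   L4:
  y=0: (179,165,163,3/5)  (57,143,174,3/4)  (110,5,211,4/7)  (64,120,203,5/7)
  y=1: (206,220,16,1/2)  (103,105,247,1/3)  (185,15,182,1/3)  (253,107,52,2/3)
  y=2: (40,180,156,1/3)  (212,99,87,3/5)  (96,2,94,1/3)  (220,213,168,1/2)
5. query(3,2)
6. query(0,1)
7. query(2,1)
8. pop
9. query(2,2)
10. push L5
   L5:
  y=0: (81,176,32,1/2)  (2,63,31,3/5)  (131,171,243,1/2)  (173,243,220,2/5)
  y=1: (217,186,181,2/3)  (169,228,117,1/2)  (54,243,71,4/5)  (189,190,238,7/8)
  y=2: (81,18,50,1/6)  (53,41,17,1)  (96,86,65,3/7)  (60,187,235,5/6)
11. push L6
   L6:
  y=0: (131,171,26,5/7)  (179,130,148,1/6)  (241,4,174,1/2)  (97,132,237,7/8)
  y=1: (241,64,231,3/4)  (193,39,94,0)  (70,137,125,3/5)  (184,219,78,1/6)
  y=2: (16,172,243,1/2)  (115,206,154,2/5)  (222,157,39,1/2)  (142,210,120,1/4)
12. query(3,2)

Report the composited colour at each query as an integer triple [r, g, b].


at x=3,y=2 over L1,L2,L3,L4:
after L1 α=0: [0, 0, 0]
after L2 α=0: [0, 0, 0]
after L3 α=1/2: [95/2, 123, 121]
after L4 α=1/2: [535/4, 168, 289/2]
→ [134, 168, 144]

(0,1) stack=L1,L2,L3,L4; from [0,0,0]:
L1 α=1/5: [194/5, 19/5, 49]
L2 α=1/4: [411/10, 107/20, 371/4]
L3 α=2/3: [731/30, 2027/60, 1331/12]
L4 α=1/2: [6911/60, 15227/120, 1523/24]
rounded: [115, 127, 63]

query (2,1) [L1,L2,L3,L4] — begin 0,0,0
L1 α=0: [0, 0, 0]
L2 α=1/5: [29, 4, 28]
L3 α=1/2: [247/2, 95/2, 67/2]
L4 α=1/3: [144, 110/3, 83]
= [144, 37, 83]

(2,2) stack=L1,L2,L3; from [0,0,0]:
after L1 α=1/3: [95/3, 85, 43]
after L2 α=1/3: [205/9, 290/3, 196/3]
after L3 α=2/3: [1699/27, 1346/9, 922/9]
= [63, 150, 102]

query (3,2) [L1,L2,L3,L5,L6] — begin 0,0,0
after L1 α=0: [0, 0, 0]
after L2 α=0: [0, 0, 0]
after L3 α=1/2: [95/2, 123, 121]
after L5 α=5/6: [695/12, 529/3, 216]
after L6 α=1/4: [1263/16, 739/4, 192]
→ [79, 185, 192]


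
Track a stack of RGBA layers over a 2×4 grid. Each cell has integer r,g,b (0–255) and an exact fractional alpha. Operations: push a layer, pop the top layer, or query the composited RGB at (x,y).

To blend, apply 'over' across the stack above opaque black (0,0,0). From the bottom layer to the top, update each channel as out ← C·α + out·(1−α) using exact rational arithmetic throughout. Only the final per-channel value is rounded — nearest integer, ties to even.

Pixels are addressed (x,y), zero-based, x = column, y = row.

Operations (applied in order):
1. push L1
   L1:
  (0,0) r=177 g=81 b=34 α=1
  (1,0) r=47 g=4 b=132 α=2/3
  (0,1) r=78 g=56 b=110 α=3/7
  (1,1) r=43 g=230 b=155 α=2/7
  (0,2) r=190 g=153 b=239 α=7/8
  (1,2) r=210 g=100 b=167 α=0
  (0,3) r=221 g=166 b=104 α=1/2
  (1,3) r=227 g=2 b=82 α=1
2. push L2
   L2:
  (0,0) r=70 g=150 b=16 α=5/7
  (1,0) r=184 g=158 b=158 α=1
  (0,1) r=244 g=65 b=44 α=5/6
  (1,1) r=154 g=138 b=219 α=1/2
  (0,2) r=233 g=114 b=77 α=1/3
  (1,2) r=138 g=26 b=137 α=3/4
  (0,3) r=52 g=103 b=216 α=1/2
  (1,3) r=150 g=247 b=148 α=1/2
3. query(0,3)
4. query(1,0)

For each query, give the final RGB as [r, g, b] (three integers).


at x=0,y=3 over L1,L2:
L1 α=1/2: [221/2, 83, 52]
L2 α=1/2: [325/4, 93, 134]
rounded: [81, 93, 134]

at x=1,y=0 over L1,L2:
L1 α=2/3: [94/3, 8/3, 88]
L2 α=1: [184, 158, 158]
rounded: [184, 158, 158]


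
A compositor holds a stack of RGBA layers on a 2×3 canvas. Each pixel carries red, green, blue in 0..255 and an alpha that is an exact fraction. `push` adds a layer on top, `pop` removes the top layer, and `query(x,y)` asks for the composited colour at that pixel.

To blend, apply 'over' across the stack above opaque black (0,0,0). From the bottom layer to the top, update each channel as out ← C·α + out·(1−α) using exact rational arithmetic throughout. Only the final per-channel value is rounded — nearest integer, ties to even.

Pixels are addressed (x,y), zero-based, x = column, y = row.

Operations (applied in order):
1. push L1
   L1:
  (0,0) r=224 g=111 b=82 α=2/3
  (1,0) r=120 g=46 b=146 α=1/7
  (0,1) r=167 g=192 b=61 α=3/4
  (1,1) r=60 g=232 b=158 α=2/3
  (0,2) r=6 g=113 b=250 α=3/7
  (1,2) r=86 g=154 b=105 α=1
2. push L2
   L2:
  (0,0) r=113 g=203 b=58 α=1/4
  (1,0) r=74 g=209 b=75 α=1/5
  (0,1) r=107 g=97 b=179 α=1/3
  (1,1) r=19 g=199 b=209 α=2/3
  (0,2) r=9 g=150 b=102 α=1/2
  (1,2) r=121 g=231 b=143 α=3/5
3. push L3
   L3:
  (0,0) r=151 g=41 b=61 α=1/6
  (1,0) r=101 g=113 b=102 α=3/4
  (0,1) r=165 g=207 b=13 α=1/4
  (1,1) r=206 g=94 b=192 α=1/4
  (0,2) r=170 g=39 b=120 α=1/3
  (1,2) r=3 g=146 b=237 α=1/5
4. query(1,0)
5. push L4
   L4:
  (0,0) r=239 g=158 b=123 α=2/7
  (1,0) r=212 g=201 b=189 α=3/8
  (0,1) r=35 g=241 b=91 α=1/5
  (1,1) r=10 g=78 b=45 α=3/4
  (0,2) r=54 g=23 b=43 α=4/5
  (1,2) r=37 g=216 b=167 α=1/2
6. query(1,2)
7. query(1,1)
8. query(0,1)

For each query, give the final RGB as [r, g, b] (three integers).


query (1,0) [L1,L2,L3] — begin 0,0,0
after L1 α=1/7: [120/7, 46/7, 146/7]
after L2 α=1/5: [998/35, 1647/35, 1109/35]
after L3 α=3/4: [11603/140, 3378/35, 11819/140]
= [83, 97, 84]

at x=1,y=2 over L1,L2,L3,L4:
after L1 α=1: [86, 154, 105]
after L2 α=3/5: [107, 1001/5, 639/5]
after L3 α=1/5: [431/5, 4734/25, 3741/25]
after L4 α=1/2: [308/5, 5067/25, 3958/25]
rounded: [62, 203, 158]

query (1,1) [L1,L2,L3,L4] — begin 0,0,0
after L1 α=2/3: [40, 464/3, 316/3]
after L2 α=2/3: [26, 1658/9, 1570/9]
after L3 α=1/4: [71, 485/3, 1073/6]
after L4 α=3/4: [101/4, 1187/12, 1883/24]
rounded: [25, 99, 78]

(0,1) stack=L1,L2,L3,L4; from [0,0,0]:
L1 α=3/4: [501/4, 144, 183/4]
L2 α=1/3: [715/6, 385/3, 541/6]
L3 α=1/4: [1045/8, 148, 567/8]
L4 α=1/5: [223/2, 833/5, 749/10]
rounded: [112, 167, 75]


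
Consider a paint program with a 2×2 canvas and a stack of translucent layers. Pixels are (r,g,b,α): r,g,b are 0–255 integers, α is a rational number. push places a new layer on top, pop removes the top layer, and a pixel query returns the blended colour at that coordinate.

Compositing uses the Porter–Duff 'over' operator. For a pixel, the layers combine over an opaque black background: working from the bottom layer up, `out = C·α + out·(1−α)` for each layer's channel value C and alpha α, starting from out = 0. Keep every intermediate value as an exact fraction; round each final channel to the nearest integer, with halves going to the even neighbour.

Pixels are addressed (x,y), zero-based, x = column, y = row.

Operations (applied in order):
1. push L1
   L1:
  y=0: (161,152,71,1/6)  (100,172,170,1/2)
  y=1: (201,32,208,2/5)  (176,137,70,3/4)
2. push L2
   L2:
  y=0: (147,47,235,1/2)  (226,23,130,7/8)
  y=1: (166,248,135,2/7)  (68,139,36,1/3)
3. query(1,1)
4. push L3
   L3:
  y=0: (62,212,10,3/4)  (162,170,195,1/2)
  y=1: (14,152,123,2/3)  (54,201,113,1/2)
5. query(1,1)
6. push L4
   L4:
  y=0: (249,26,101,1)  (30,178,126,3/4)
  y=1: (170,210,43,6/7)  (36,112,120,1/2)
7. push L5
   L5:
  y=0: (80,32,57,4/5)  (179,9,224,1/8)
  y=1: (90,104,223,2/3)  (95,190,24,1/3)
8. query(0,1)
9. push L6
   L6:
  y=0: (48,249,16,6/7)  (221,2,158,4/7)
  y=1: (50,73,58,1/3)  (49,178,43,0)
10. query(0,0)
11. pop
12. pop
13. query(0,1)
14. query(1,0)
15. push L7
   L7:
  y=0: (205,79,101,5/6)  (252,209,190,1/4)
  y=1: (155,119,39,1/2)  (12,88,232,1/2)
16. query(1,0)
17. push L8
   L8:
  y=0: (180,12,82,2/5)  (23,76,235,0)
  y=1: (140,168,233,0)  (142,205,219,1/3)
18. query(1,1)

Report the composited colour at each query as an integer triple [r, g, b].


at x=1,y=1 over L1,L2:
after L1 α=3/4: [132, 411/4, 105/2]
after L2 α=1/3: [332/3, 689/6, 47]
= [111, 115, 47]

query (1,1) [L1,L2,L3] — begin 0,0,0
+L1 (α=3/4) → [132, 411/4, 105/2]
+L2 (α=1/3) → [332/3, 689/6, 47]
+L3 (α=1/2) → [247/3, 1895/12, 80]
= [82, 158, 80]

at x=0,y=1 over L1,L2,L3,L4,L5:
after L1 α=2/5: [402/5, 64/5, 416/5]
after L2 α=2/7: [734/7, 80, 98]
after L3 α=2/3: [310/7, 128, 344/3]
after L4 α=6/7: [7450/49, 1388/7, 1118/21]
after L5 α=2/3: [16270/147, 948/7, 10484/63]
= [111, 135, 166]

at x=0,y=0 over L1,L2,L3,L4,L5,L6:
after L1 α=1/6: [161/6, 76/3, 71/6]
after L2 α=1/2: [1043/12, 217/6, 1481/12]
after L3 α=3/4: [3275/48, 4033/24, 1841/48]
after L4 α=1: [249, 26, 101]
after L5 α=4/5: [569/5, 154/5, 329/5]
after L6 α=6/7: [287/5, 7624/35, 809/35]
= [57, 218, 23]

at x=0,y=1 over L1,L2,L3,L4:
after L1 α=2/5: [402/5, 64/5, 416/5]
after L2 α=2/7: [734/7, 80, 98]
after L3 α=2/3: [310/7, 128, 344/3]
after L4 α=6/7: [7450/49, 1388/7, 1118/21]
rounded: [152, 198, 53]

query (1,0) [L1,L2,L3,L4] — begin 0,0,0
L1 α=1/2: [50, 86, 85]
L2 α=7/8: [204, 247/8, 995/8]
L3 α=1/2: [183, 1607/16, 2555/16]
L4 α=3/4: [273/4, 10151/64, 8603/64]
rounded: [68, 159, 134]

(1,0) stack=L1,L2,L3,L4,L7; from [0,0,0]:
after L1 α=1/2: [50, 86, 85]
after L2 α=7/8: [204, 247/8, 995/8]
after L3 α=1/2: [183, 1607/16, 2555/16]
after L4 α=3/4: [273/4, 10151/64, 8603/64]
after L7 α=1/4: [1827/16, 43829/256, 37969/256]
rounded: [114, 171, 148]

(1,1) stack=L1,L2,L3,L4,L7,L8; from [0,0,0]:
after L1 α=3/4: [132, 411/4, 105/2]
after L2 α=1/3: [332/3, 689/6, 47]
after L3 α=1/2: [247/3, 1895/12, 80]
after L4 α=1/2: [355/6, 3239/24, 100]
after L7 α=1/2: [427/12, 5351/48, 166]
after L8 α=1/3: [1279/18, 10271/72, 551/3]
= [71, 143, 184]


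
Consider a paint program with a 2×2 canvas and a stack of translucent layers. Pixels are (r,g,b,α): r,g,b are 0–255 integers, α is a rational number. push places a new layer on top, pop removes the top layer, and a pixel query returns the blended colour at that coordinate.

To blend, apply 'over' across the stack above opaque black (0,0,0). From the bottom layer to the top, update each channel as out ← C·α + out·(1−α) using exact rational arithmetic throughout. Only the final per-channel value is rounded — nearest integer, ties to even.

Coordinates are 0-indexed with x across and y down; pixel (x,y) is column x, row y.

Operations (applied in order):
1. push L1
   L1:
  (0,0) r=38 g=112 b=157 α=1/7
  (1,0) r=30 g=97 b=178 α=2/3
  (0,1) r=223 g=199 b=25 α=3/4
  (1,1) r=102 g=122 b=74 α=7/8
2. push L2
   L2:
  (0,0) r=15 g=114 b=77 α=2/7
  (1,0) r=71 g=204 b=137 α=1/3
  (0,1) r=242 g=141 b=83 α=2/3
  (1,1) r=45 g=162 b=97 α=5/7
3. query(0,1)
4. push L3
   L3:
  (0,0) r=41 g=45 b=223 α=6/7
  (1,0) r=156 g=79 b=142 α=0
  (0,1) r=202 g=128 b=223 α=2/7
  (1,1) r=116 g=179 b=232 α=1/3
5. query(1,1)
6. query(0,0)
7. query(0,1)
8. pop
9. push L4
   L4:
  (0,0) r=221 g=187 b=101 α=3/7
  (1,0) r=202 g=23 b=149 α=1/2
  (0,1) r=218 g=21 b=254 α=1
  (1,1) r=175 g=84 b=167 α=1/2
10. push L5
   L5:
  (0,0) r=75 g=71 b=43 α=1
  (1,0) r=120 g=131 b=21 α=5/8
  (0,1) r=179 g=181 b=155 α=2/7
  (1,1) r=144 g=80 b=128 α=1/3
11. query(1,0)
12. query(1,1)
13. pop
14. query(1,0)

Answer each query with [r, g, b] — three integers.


query (0,1) [L1,L2] — begin 0,0,0
after L1 α=3/4: [669/4, 597/4, 75/4]
after L2 α=2/3: [2605/12, 575/4, 739/12]
= [217, 144, 62]

at x=1,y=1 over L1,L2,L3:
after L1 α=7/8: [357/4, 427/4, 259/4]
after L2 α=5/7: [807/14, 2047/14, 1229/14]
after L3 α=1/3: [1619/21, 1100/7, 951/7]
rounded: [77, 157, 136]

query (0,0) [L1,L2,L3] — begin 0,0,0
after L1 α=1/7: [38/7, 16, 157/7]
after L2 α=2/7: [400/49, 44, 1863/49]
after L3 α=6/7: [12454/343, 314/7, 67425/343]
rounded: [36, 45, 197]

query (0,1) [L1,L2,L3] — begin 0,0,0
after L1 α=3/4: [669/4, 597/4, 75/4]
after L2 α=2/3: [2605/12, 575/4, 739/12]
after L3 α=2/7: [17873/84, 557/4, 9047/84]
rounded: [213, 139, 108]

(1,0) stack=L1,L2,L4,L5; from [0,0,0]:
+L1 (α=2/3) → [20, 194/3, 356/3]
+L2 (α=1/3) → [37, 1000/9, 1123/9]
+L4 (α=1/2) → [239/2, 1207/18, 1232/9]
+L5 (α=5/8) → [1917/16, 5137/48, 1547/24]
→ [120, 107, 64]

(1,1) stack=L1,L2,L4,L5; from [0,0,0]:
L1 α=7/8: [357/4, 427/4, 259/4]
L2 α=5/7: [807/14, 2047/14, 1229/14]
L4 α=1/2: [3257/28, 3223/28, 3567/28]
L5 α=1/3: [5273/42, 4343/42, 5359/42]
rounded: [126, 103, 128]

(1,0) stack=L1,L2,L4; from [0,0,0]:
after L1 α=2/3: [20, 194/3, 356/3]
after L2 α=1/3: [37, 1000/9, 1123/9]
after L4 α=1/2: [239/2, 1207/18, 1232/9]
rounded: [120, 67, 137]


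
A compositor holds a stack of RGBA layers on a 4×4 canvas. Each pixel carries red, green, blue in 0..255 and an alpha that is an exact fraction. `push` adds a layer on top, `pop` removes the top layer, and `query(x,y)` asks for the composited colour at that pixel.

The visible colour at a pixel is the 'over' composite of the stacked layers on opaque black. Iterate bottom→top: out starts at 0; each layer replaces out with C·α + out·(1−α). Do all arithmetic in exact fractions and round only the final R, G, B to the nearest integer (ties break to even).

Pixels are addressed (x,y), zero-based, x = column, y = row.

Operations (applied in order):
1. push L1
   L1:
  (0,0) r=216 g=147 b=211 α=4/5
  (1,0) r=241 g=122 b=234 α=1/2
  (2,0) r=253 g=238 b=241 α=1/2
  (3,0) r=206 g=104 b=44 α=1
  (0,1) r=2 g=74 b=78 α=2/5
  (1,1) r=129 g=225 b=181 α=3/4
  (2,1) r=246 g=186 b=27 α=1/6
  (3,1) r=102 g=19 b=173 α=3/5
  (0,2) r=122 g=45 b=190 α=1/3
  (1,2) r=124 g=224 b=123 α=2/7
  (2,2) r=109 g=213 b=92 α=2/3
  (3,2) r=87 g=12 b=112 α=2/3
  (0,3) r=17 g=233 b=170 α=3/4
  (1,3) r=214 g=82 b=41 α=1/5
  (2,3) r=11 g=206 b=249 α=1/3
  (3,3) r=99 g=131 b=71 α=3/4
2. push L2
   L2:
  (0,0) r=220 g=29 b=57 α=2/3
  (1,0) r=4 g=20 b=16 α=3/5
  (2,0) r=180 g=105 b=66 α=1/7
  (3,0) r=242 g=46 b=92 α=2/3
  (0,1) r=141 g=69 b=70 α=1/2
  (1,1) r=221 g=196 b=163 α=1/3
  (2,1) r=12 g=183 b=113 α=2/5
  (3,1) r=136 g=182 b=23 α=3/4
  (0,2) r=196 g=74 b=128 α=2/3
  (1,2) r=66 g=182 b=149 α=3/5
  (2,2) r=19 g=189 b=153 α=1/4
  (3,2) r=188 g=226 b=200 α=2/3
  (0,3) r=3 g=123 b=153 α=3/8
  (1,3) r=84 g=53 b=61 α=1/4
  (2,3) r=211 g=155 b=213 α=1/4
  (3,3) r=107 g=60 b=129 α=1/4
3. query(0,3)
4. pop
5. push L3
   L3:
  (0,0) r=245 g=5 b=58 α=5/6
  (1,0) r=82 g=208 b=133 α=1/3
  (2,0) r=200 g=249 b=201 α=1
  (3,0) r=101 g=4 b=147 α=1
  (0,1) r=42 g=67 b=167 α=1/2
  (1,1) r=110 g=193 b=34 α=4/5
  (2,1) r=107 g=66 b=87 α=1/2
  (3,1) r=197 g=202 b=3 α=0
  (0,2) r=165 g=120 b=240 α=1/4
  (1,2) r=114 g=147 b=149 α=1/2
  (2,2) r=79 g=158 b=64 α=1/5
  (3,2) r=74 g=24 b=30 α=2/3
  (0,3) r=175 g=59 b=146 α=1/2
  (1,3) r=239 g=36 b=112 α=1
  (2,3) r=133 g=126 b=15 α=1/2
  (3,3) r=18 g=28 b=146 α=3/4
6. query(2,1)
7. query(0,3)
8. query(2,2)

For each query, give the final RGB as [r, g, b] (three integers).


(0,3) stack=L1,L2; from [0,0,0]:
+L1 (α=3/4) → [51/4, 699/4, 255/2]
+L2 (α=3/8) → [291/32, 4971/32, 2193/16]
rounded: [9, 155, 137]

(2,1) stack=L1,L3; from [0,0,0]:
+L1 (α=1/6) → [41, 31, 9/2]
+L3 (α=1/2) → [74, 97/2, 183/4]
→ [74, 48, 46]

query (0,3) [L1,L3] — begin 0,0,0
+L1 (α=3/4) → [51/4, 699/4, 255/2]
+L3 (α=1/2) → [751/8, 935/8, 547/4]
= [94, 117, 137]

query (2,2) [L1,L3] — begin 0,0,0
after L1 α=2/3: [218/3, 142, 184/3]
after L3 α=1/5: [1109/15, 726/5, 928/15]
rounded: [74, 145, 62]


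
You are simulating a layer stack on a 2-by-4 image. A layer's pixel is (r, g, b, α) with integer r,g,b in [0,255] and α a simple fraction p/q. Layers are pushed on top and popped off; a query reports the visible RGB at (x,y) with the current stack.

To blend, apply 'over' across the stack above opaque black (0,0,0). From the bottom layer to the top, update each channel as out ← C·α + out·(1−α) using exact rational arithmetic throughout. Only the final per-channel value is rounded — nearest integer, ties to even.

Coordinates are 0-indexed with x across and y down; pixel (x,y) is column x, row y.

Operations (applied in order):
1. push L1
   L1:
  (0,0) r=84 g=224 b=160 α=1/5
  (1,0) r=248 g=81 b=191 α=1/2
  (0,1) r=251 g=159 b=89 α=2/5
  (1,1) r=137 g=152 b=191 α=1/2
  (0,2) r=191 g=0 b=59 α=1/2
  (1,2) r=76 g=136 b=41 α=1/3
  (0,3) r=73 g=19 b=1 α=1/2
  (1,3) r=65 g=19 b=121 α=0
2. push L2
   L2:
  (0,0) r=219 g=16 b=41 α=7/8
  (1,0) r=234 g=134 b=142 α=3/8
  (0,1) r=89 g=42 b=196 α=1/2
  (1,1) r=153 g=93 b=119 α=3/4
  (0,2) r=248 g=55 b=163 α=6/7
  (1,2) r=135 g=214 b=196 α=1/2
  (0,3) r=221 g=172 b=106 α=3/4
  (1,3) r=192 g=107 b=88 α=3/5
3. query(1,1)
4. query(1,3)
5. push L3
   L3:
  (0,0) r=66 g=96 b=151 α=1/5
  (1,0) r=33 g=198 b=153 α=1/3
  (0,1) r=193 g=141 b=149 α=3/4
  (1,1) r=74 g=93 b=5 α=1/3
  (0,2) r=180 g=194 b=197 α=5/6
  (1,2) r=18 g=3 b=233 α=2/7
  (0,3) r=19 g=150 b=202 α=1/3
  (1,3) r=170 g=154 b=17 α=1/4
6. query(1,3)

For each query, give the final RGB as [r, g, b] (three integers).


(1,1) stack=L1,L2; from [0,0,0]:
after L1 α=1/2: [137/2, 76, 191/2]
after L2 α=3/4: [1055/8, 355/4, 905/8]
= [132, 89, 113]

query (1,3) [L1,L2] — begin 0,0,0
L1 α=0: [0, 0, 0]
L2 α=3/5: [576/5, 321/5, 264/5]
→ [115, 64, 53]

(1,3) stack=L1,L2,L3; from [0,0,0]:
+L1 (α=0) → [0, 0, 0]
+L2 (α=3/5) → [576/5, 321/5, 264/5]
+L3 (α=1/4) → [1289/10, 1733/20, 877/20]
→ [129, 87, 44]


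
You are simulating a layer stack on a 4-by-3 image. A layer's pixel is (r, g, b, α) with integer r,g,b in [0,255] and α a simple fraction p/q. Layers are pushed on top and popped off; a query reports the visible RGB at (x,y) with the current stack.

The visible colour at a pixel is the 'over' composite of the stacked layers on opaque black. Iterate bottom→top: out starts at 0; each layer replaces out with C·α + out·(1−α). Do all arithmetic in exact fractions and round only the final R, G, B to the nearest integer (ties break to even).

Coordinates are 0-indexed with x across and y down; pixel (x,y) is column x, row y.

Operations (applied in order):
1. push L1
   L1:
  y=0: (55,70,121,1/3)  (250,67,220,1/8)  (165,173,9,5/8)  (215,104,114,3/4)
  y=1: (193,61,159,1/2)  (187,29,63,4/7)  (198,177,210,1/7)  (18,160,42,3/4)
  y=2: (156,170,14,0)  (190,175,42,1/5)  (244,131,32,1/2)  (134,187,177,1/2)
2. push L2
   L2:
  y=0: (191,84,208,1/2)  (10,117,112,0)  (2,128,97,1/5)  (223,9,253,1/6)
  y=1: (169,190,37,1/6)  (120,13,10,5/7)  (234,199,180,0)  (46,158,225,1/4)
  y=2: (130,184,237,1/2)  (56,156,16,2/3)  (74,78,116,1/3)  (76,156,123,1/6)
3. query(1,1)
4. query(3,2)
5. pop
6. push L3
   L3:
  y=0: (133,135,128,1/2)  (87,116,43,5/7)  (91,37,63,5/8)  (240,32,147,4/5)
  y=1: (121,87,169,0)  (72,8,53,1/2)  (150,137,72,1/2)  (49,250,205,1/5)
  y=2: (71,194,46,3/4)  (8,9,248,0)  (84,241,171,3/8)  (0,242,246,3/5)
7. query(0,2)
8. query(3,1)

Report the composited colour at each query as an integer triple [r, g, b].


(1,1) stack=L1,L2; from [0,0,0]:
L1 α=4/7: [748/7, 116/7, 36]
L2 α=5/7: [5696/49, 687/49, 122/7]
= [116, 14, 17]

query (3,2) [L1,L2] — begin 0,0,0
L1 α=1/2: [67, 187/2, 177/2]
L2 α=1/6: [137/2, 1247/12, 377/4]
→ [68, 104, 94]

query (0,2) [L1,L3] — begin 0,0,0
+L1 (α=0) → [0, 0, 0]
+L3 (α=3/4) → [213/4, 291/2, 69/2]
→ [53, 146, 34]

(3,1) stack=L1,L3; from [0,0,0]:
+L1 (α=3/4) → [27/2, 120, 63/2]
+L3 (α=1/5) → [103/5, 146, 331/5]
→ [21, 146, 66]


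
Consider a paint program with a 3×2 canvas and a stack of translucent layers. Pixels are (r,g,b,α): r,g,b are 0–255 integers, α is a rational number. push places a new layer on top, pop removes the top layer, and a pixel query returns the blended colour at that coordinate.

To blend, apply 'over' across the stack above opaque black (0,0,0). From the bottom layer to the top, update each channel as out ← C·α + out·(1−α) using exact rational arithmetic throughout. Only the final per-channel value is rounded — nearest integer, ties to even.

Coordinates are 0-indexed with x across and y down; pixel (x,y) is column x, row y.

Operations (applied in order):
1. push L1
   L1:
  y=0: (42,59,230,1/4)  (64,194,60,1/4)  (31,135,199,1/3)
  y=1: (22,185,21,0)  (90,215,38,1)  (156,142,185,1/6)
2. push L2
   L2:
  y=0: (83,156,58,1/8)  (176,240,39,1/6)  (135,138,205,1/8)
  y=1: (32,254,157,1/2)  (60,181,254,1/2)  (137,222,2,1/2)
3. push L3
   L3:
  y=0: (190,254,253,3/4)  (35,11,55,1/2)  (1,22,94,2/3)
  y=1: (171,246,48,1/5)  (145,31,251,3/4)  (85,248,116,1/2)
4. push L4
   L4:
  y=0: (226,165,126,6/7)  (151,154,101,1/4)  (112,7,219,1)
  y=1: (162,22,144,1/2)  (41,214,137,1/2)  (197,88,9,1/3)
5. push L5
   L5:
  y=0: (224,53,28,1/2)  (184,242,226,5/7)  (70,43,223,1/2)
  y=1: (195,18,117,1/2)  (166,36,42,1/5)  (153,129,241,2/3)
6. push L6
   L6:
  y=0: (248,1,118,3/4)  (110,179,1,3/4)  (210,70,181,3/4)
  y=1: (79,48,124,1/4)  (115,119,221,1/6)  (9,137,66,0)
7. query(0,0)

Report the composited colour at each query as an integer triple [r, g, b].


query (0,0) [L1,L2,L3,L4,L5,L6] — begin 0,0,0
+L1 (α=1/4) → [21/2, 59/4, 115/2]
+L2 (α=1/8) → [313/16, 1037/32, 921/16]
+L3 (α=3/4) → [9433/64, 25421/128, 13065/64]
+L4 (α=6/7) → [96217/448, 152141/896, 61449/448]
+L5 (α=1/2) → [196569/896, 199629/1792, 73993/896]
+L6 (α=3/4) → [863193/3584, 205005/7168, 391177/3584]
rounded: [241, 29, 109]


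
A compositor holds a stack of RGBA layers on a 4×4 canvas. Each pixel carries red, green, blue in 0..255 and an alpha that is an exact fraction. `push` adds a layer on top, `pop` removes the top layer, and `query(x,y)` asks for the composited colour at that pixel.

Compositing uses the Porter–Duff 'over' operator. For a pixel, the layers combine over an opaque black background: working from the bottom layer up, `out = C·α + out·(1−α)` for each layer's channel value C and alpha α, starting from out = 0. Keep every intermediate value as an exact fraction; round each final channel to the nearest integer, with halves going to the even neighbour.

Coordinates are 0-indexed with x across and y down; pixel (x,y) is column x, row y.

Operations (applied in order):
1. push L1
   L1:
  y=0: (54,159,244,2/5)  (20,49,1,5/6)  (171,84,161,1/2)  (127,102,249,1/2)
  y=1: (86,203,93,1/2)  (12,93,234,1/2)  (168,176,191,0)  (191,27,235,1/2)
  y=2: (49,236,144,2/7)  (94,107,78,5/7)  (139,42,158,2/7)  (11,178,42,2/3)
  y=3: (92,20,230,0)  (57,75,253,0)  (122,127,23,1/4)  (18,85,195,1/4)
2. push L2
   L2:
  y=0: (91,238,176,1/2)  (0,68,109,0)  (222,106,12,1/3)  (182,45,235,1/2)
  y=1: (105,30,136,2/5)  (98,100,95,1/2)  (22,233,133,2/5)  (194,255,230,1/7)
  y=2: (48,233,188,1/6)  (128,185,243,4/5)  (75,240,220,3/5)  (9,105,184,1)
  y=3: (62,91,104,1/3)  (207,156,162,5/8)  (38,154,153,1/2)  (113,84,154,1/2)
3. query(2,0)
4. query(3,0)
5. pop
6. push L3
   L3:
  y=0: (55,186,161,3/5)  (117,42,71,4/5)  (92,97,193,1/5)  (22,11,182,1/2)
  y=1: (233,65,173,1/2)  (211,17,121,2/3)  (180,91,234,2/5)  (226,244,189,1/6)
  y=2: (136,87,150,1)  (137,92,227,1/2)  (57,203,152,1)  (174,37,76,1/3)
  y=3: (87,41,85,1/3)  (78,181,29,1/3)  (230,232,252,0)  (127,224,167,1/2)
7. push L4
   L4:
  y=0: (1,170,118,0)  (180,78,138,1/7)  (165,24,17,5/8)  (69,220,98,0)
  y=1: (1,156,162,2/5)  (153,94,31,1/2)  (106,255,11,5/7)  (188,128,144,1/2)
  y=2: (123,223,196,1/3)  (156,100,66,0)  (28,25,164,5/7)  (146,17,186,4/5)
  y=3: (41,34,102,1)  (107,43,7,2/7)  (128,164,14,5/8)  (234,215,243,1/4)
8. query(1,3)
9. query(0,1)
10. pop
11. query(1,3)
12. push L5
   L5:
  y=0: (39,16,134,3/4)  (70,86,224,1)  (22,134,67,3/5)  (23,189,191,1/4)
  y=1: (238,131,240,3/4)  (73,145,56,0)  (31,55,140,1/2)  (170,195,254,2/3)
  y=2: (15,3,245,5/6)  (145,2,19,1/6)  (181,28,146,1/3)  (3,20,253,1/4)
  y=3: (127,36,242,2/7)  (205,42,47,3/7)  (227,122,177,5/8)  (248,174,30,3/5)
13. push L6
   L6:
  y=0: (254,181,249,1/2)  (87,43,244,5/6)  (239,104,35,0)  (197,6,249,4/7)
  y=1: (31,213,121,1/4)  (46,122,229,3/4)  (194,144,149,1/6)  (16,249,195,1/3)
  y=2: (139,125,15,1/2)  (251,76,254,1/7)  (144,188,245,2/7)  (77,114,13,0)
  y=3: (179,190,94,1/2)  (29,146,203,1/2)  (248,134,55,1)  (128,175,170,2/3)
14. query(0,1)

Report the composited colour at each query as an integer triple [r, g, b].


query (2,0) [L1,L2] — begin 0,0,0
after L1 α=1/2: [171/2, 42, 161/2]
after L2 α=1/3: [131, 190/3, 173/3]
→ [131, 63, 58]

at x=3,y=0 over L1,L2:
L1 α=1/2: [127/2, 51, 249/2]
L2 α=1/2: [491/4, 48, 719/4]
= [123, 48, 180]

(1,3) stack=L1,L3,L4; from [0,0,0]:
L1 α=0: [0, 0, 0]
L3 α=1/3: [26, 181/3, 29/3]
L4 α=2/7: [344/7, 1163/21, 187/21]
→ [49, 55, 9]

(0,1) stack=L1,L3,L4; from [0,0,0]:
L1 α=1/2: [43, 203/2, 93/2]
L3 α=1/2: [138, 333/4, 439/4]
L4 α=2/5: [416/5, 2247/20, 2613/20]
rounded: [83, 112, 131]

query (1,3) [L1,L3] — begin 0,0,0
L1 α=0: [0, 0, 0]
L3 α=1/3: [26, 181/3, 29/3]
= [26, 60, 10]

at x=0,y=1 over L1,L3,L5,L6:
L1 α=1/2: [43, 203/2, 93/2]
L3 α=1/2: [138, 333/4, 439/4]
L5 α=3/4: [213, 1905/16, 3319/16]
L6 α=1/4: [335/2, 9123/64, 11893/64]
= [168, 143, 186]


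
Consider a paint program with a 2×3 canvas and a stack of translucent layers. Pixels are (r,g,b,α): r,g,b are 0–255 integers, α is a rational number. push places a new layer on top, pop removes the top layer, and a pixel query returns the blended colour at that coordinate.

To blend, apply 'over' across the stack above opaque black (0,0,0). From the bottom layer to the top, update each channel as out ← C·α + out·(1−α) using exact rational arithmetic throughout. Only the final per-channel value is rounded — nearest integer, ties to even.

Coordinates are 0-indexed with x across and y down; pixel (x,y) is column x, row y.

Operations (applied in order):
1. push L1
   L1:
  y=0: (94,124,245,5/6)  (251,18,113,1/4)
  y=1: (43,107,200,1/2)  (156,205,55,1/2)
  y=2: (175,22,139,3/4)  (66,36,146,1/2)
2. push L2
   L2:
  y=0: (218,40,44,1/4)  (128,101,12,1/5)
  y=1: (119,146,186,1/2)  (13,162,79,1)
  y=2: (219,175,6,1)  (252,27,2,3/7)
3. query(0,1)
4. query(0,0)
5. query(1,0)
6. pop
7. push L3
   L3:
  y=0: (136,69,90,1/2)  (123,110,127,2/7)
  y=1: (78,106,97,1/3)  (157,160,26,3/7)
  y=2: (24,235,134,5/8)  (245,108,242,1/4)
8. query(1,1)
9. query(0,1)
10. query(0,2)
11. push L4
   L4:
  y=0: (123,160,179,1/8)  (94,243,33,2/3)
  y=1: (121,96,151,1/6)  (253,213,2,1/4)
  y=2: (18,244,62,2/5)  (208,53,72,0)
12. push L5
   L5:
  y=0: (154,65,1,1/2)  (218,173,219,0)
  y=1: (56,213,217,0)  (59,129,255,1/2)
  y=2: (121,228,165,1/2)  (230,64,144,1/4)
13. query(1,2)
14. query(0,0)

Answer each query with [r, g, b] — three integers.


(0,1) stack=L1,L2; from [0,0,0]:
L1 α=1/2: [43/2, 107/2, 100]
L2 α=1/2: [281/4, 399/4, 143]
→ [70, 100, 143]

query (0,0) [L1,L2] — begin 0,0,0
L1 α=5/6: [235/3, 310/3, 1225/6]
L2 α=1/4: [453/4, 175/2, 1313/8]
= [113, 88, 164]

at x=1,y=0 over L1,L2:
L1 α=1/4: [251/4, 9/2, 113/4]
L2 α=1/5: [379/5, 119/5, 25]
rounded: [76, 24, 25]

at x=1,y=1 over L1,L3:
+L1 (α=1/2) → [78, 205/2, 55/2]
+L3 (α=3/7) → [783/7, 890/7, 188/7]
= [112, 127, 27]

(0,1) stack=L1,L3; from [0,0,0]:
L1 α=1/2: [43/2, 107/2, 100]
L3 α=1/3: [121/3, 71, 99]
→ [40, 71, 99]

(0,2) stack=L1,L3; from [0,0,0]:
after L1 α=3/4: [525/4, 33/2, 417/4]
after L3 α=5/8: [2055/32, 2449/16, 3931/32]
→ [64, 153, 123]

at x=1,y=2 over L1,L3,L4,L5:
+L1 (α=1/2) → [33, 18, 73]
+L3 (α=1/4) → [86, 81/2, 461/4]
+L4 (α=0) → [86, 81/2, 461/4]
+L5 (α=1/4) → [122, 371/8, 1959/16]
rounded: [122, 46, 122]

(0,0) stack=L1,L3,L4,L5; from [0,0,0]:
L1 α=5/6: [235/3, 310/3, 1225/6]
L3 α=1/2: [643/6, 517/6, 1765/12]
L4 α=1/8: [5239/48, 4579/48, 14503/96]
L5 α=1/2: [12631/96, 7699/96, 14599/192]
= [132, 80, 76]


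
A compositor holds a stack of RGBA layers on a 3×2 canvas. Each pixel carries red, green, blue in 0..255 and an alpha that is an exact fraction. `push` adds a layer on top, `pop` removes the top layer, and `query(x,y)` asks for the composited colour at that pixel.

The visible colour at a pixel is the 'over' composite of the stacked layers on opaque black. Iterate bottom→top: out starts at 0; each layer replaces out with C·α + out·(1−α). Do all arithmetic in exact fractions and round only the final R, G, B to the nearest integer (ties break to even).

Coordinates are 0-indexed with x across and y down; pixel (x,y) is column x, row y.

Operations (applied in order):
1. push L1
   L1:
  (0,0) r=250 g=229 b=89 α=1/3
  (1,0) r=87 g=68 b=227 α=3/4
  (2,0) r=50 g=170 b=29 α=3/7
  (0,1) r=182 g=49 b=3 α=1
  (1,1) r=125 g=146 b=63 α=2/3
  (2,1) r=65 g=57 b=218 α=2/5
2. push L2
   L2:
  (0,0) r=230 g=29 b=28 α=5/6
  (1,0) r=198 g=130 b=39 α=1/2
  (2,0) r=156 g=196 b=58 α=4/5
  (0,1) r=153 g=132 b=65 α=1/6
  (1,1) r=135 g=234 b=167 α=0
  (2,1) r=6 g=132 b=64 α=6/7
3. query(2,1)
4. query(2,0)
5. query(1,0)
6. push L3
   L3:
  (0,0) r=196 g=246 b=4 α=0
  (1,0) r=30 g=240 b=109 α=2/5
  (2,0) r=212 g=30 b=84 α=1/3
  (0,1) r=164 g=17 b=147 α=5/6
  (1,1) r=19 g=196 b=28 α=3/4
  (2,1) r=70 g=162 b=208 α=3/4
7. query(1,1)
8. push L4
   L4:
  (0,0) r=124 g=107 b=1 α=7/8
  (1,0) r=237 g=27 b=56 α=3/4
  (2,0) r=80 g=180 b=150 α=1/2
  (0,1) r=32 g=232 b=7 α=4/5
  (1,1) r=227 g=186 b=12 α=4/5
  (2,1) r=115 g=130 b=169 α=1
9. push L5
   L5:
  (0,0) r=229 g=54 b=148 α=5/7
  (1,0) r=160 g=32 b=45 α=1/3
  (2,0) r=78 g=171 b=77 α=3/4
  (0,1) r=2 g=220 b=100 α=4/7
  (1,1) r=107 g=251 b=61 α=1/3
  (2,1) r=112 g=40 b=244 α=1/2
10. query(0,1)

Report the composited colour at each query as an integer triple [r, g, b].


at x=2,y=1 over L1,L2:
+L1 (α=2/5) → [26, 114/5, 436/5]
+L2 (α=6/7) → [62/7, 582/5, 2356/35]
= [9, 116, 67]

at x=2,y=0 over L1,L2:
after L1 α=3/7: [150/7, 510/7, 87/7]
after L2 α=4/5: [4518/35, 5998/35, 1711/35]
rounded: [129, 171, 49]

at x=1,y=0 over L1,L2:
L1 α=3/4: [261/4, 51, 681/4]
L2 α=1/2: [1053/8, 181/2, 837/8]
rounded: [132, 90, 105]

at x=1,y=1 over L1,L2,L3:
+L1 (α=2/3) → [250/3, 292/3, 42]
+L2 (α=0) → [250/3, 292/3, 42]
+L3 (α=3/4) → [421/12, 514/3, 63/2]
rounded: [35, 171, 32]

(0,1) stack=L1,L2,L3,L4,L5; from [0,0,0]:
after L1 α=1: [182, 49, 3]
after L2 α=1/6: [1063/6, 377/6, 40/3]
after L3 α=5/6: [5983/36, 887/36, 2245/18]
after L4 α=4/5: [10591/180, 6859/36, 2749/90]
after L5 α=4/7: [11071/420, 17419/84, 2107/30]
= [26, 207, 70]


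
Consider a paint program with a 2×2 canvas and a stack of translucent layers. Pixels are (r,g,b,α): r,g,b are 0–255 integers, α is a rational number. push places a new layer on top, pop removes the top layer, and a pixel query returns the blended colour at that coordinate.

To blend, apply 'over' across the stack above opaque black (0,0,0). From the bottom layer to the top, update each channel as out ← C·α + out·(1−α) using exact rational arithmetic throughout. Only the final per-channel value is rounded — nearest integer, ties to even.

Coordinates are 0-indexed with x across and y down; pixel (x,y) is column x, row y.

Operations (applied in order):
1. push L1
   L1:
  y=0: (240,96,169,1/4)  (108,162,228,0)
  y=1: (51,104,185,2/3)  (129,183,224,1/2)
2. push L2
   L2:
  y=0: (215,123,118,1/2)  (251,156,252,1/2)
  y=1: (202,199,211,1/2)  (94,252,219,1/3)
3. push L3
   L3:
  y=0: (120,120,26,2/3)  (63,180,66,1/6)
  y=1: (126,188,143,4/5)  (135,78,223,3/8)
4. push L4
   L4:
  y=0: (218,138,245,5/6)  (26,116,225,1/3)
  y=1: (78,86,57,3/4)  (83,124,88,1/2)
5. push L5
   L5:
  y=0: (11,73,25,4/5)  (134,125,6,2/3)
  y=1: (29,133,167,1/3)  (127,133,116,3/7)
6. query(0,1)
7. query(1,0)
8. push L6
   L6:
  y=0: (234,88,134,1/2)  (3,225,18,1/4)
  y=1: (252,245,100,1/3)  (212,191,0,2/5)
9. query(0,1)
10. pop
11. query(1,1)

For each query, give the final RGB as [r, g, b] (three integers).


query (0,1) [L1,L2,L3,L4,L5] — begin 0,0,0
after L1 α=2/3: [34, 208/3, 370/3]
after L2 α=1/2: [118, 805/6, 1003/6]
after L3 α=4/5: [622/5, 5317/30, 887/6]
after L4 α=3/4: [448/5, 13057/120, 1913/24]
after L5 α=1/3: [347/5, 21037/180, 3917/36]
= [69, 117, 109]

(1,0) stack=L1,L2,L3,L4,L5; from [0,0,0]:
after L1 α=0: [0, 0, 0]
after L2 α=1/2: [251/2, 78, 126]
after L3 α=1/6: [1381/12, 95, 116]
after L4 α=1/3: [1537/18, 102, 457/3]
after L5 α=2/3: [6361/54, 352/3, 493/9]
= [118, 117, 55]

at x=0,y=1 over L1,L2,L3,L4,L5,L6:
L1 α=2/3: [34, 208/3, 370/3]
L2 α=1/2: [118, 805/6, 1003/6]
L3 α=4/5: [622/5, 5317/30, 887/6]
L4 α=3/4: [448/5, 13057/120, 1913/24]
L5 α=1/3: [347/5, 21037/180, 3917/36]
L6 α=1/3: [1954/15, 43087/270, 5717/54]
rounded: [130, 160, 106]

(1,1) stack=L1,L2,L3,L4,L5; from [0,0,0]:
L1 α=1/2: [129/2, 183/2, 112]
L2 α=1/3: [223/3, 145, 443/3]
L3 α=3/8: [1165/12, 959/8, 2111/12]
L4 α=1/2: [2161/24, 1951/16, 3167/24]
L5 α=3/7: [4447/42, 3547/28, 5255/42]
→ [106, 127, 125]


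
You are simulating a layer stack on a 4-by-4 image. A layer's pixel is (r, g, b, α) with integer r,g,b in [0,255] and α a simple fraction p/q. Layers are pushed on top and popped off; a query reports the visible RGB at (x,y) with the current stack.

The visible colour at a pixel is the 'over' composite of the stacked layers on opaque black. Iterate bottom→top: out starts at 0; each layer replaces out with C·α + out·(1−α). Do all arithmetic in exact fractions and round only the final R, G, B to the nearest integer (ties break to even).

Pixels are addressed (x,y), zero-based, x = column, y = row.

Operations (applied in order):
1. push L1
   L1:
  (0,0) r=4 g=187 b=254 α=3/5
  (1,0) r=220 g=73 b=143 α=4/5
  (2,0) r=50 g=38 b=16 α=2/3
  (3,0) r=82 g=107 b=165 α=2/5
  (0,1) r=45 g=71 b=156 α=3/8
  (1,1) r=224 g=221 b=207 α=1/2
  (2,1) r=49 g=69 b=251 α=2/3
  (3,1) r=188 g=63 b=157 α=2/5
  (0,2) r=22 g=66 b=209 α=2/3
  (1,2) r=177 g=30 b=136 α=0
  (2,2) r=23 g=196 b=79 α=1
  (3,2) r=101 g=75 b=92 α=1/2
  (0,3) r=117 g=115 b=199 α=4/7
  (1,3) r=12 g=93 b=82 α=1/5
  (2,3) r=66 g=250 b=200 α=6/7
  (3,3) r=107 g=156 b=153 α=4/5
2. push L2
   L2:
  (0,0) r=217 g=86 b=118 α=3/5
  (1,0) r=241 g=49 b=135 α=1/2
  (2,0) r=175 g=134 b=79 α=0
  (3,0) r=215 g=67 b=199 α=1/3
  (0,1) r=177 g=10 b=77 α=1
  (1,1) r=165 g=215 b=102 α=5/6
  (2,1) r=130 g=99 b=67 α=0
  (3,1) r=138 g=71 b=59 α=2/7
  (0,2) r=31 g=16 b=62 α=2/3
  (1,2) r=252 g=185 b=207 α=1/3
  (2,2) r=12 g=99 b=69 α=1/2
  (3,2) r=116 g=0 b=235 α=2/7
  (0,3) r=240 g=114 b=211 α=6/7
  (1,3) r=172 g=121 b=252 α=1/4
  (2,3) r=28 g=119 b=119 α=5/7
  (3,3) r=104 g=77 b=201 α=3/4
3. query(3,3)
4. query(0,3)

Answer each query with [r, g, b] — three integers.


query (3,3) [L1,L2] — begin 0,0,0
after L1 α=4/5: [428/5, 624/5, 612/5]
after L2 α=3/4: [497/5, 1779/20, 3627/20]
→ [99, 89, 181]

(0,3) stack=L1,L2; from [0,0,0]:
+L1 (α=4/7) → [468/7, 460/7, 796/7]
+L2 (α=6/7) → [10548/49, 5248/49, 9658/49]
rounded: [215, 107, 197]


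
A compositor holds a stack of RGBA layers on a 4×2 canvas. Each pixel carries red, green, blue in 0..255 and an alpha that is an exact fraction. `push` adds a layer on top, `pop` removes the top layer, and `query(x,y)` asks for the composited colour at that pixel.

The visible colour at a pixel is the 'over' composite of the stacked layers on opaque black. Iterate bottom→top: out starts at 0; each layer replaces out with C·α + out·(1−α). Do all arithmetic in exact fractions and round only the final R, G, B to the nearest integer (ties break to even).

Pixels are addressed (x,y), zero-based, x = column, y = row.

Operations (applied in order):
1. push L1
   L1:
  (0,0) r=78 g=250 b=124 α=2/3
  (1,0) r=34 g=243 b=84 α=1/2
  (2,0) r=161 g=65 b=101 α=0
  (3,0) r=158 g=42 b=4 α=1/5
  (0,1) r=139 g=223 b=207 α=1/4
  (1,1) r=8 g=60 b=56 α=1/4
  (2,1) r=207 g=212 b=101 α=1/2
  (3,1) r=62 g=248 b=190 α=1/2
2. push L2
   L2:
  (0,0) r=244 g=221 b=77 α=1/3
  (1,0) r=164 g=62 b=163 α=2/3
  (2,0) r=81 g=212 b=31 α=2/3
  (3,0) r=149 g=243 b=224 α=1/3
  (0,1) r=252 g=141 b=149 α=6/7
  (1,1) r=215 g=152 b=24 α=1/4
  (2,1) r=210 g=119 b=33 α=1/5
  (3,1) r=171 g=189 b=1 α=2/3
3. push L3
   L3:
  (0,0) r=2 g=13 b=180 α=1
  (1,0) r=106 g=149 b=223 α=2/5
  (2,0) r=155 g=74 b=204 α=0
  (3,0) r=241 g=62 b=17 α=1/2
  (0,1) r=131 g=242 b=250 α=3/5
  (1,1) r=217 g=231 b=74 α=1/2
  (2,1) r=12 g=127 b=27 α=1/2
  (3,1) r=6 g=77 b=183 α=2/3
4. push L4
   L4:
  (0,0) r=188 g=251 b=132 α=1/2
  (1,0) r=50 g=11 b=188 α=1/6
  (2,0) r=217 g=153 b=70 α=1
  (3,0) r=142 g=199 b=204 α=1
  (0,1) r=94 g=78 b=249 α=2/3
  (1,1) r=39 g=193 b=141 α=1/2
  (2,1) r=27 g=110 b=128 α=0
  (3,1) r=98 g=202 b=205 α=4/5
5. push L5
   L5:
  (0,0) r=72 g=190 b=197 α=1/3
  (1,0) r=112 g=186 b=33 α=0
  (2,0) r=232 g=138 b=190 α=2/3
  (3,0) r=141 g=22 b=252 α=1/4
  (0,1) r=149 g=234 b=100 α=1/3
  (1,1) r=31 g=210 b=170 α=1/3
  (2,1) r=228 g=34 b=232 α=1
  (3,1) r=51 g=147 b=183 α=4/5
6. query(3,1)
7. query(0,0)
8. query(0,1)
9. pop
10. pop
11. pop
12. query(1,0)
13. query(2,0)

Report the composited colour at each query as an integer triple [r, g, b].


query (3,1) [L1,L2,L3,L4,L5] — begin 0,0,0
+L1 (α=1/2) → [31, 124, 95]
+L2 (α=2/3) → [373/3, 502/3, 97/3]
+L3 (α=2/3) → [409/9, 964/9, 1195/9]
+L4 (α=4/5) → [3937/45, 8236/45, 1715/9]
+L5 (α=4/5) → [13117/225, 34696/225, 8303/45]
= [58, 154, 185]

query (0,0) [L1,L2,L3,L4,L5] — begin 0,0,0
L1 α=2/3: [52, 500/3, 248/3]
L2 α=1/3: [116, 1663/9, 727/9]
L3 α=1: [2, 13, 180]
L4 α=1/2: [95, 132, 156]
L5 α=1/3: [262/3, 454/3, 509/3]
→ [87, 151, 170]

(0,1) stack=L1,L2,L3,L4,L5; from [0,0,0]:
after L1 α=1/4: [139/4, 223/4, 207/4]
after L2 α=6/7: [6187/28, 3607/28, 3783/28]
after L3 α=3/5: [11689/70, 13771/70, 14283/70]
after L4 α=2/3: [8283/70, 24691/210, 16381/70]
after L5 α=1/3: [13498/105, 49261/315, 6627/35]
rounded: [129, 156, 189]

at x=1,y=0 over L1,L2:
+L1 (α=1/2) → [17, 243/2, 42]
+L2 (α=2/3) → [115, 491/6, 368/3]
= [115, 82, 123]

(2,0) stack=L1,L2; from [0,0,0]:
after L1 α=0: [0, 0, 0]
after L2 α=2/3: [54, 424/3, 62/3]
= [54, 141, 21]
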